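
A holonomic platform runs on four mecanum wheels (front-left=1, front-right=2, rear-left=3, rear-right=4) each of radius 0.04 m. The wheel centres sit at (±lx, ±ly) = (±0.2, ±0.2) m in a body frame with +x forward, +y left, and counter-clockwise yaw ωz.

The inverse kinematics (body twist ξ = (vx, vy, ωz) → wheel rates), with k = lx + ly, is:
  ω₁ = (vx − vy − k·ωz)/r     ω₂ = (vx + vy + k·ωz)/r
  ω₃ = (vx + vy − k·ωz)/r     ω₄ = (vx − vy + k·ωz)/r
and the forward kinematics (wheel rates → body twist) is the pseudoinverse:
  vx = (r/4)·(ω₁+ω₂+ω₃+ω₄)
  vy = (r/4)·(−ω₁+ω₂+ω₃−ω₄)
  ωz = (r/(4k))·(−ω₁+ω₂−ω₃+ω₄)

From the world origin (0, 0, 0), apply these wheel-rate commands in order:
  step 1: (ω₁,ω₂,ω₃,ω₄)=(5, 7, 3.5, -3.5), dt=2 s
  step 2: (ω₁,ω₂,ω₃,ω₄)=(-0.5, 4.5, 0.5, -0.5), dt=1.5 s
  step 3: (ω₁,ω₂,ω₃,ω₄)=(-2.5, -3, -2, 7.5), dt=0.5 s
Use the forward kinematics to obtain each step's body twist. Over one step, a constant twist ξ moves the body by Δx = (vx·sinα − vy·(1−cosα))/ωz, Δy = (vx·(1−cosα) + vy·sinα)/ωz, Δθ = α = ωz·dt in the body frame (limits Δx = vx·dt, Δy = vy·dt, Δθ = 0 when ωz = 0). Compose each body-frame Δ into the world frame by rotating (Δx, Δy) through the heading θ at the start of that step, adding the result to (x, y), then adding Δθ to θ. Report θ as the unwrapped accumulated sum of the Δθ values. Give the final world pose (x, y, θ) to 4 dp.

(0.3324, 0.1765, 0.0125)

step 1: ξ=(vx,vy,ωz)=(0.1200, 0.0900, -0.1250), dt=2.0 → body Δ=(0.2599, 0.1483, -0.2500) → world pose (0.2599, 0.1483, -0.2500)
step 2: ξ=(vx,vy,ωz)=(0.0400, 0.0600, 0.1000), dt=1.5 → body Δ=(0.0530, 0.0942, 0.1500) → world pose (0.3346, 0.2264, -0.1000)
step 3: ξ=(vx,vy,ωz)=(0.0000, -0.1000, 0.2250), dt=0.5 → body Δ=(0.0028, -0.0499, 0.1125) → world pose (0.3324, 0.1765, 0.0125)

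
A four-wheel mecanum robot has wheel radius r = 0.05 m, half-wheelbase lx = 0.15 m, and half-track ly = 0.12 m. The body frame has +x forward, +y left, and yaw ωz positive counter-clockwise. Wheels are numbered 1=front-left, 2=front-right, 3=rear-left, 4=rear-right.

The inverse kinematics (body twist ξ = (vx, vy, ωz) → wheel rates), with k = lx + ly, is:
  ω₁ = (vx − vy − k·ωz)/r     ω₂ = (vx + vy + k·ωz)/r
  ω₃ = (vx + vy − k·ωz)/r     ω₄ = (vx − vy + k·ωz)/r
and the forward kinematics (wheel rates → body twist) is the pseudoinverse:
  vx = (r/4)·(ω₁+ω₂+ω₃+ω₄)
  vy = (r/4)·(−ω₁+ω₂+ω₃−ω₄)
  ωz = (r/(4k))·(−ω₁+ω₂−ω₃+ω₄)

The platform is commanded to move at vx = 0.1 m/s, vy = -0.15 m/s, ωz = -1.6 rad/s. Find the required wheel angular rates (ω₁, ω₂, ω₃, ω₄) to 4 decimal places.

k = lx + ly = 0.15 + 0.12 = 0.2700;  k·ωz = 0.2700·-1.6 = -0.4320
ω₁ (FL) = (vx − vy − k·ωz)/r = 0.6820/0.05 = 13.6400
ω₂ (FR) = (vx + vy + k·ωz)/r = -0.4820/0.05 = -9.6400
ω₃ (RL) = (vx + vy − k·ωz)/r = 0.3820/0.05 = 7.6400
ω₄ (RR) = (vx − vy + k·ωz)/r = -0.1820/0.05 = -3.6400

(13.6400, -9.6400, 7.6400, -3.6400)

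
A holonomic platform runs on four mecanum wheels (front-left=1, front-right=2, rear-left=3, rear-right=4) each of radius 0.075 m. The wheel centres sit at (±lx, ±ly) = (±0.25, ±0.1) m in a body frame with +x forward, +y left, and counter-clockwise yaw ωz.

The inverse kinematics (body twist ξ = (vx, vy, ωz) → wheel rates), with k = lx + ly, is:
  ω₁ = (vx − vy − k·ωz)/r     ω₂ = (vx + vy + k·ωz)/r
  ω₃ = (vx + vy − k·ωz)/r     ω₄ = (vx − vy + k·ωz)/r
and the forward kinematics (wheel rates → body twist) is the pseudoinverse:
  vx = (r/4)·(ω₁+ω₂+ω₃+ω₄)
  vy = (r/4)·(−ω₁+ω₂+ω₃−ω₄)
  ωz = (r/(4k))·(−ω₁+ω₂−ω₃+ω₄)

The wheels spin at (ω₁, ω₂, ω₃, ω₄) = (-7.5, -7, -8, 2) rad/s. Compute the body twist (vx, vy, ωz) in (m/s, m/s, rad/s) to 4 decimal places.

(-0.3844, -0.1781, 0.5625)

k = lx + ly = 0.25 + 0.1 = 0.3500
ω₁+ω₂+ω₃+ω₄ = -20.5000  →  vx = (0.075/4)·-20.5000 = -0.3844
−ω₁+ω₂+ω₃−ω₄ = -9.5000  →  vy = (0.075/4)·-9.5000 = -0.1781
−ω₁+ω₂−ω₃+ω₄ = 10.5000  →  ωz = (0.075/1.4000)·10.5000 = 0.5625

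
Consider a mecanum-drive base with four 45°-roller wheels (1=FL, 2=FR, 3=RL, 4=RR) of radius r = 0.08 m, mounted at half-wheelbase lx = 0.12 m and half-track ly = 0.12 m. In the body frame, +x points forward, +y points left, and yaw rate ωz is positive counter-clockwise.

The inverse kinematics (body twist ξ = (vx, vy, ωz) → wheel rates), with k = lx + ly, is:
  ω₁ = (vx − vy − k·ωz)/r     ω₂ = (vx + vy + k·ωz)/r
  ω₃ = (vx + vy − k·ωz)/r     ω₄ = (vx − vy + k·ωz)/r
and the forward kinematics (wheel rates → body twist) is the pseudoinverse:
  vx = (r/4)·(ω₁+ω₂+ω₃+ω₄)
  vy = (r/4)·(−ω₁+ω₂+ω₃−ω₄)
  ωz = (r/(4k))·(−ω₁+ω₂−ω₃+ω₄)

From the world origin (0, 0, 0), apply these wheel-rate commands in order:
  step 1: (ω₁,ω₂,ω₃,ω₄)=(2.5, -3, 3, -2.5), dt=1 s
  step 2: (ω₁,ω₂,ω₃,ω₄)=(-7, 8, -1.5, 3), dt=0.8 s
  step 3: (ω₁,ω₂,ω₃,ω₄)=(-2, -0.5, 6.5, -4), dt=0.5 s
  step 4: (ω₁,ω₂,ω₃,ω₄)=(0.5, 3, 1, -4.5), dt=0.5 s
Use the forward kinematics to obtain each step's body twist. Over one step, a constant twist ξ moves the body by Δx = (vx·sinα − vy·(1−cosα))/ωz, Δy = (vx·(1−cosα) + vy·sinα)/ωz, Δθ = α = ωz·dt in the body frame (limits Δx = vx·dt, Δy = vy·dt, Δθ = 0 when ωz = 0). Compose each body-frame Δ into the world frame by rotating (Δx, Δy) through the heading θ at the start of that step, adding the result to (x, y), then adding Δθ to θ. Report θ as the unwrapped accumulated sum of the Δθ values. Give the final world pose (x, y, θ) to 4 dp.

step 1: ξ=(vx,vy,ωz)=(0.0000, 0.0000, -0.9167), dt=1.0 → body Δ=(0.0000, 0.0000, -0.9167) → world pose (0.0000, 0.0000, -0.9167)
step 2: ξ=(vx,vy,ωz)=(0.0500, 0.2100, 1.6250), dt=0.8 → body Δ=(-0.0650, 0.1471, 1.3000) → world pose (0.0771, 0.1411, 0.3833)
step 3: ξ=(vx,vy,ωz)=(0.0000, 0.2400, -0.7500), dt=0.5 → body Δ=(0.0222, 0.1172, -0.3750) → world pose (0.0539, 0.2581, 0.0083)
step 4: ξ=(vx,vy,ωz)=(0.0000, 0.1600, -0.2500), dt=0.5 → body Δ=(0.0050, 0.0798, -0.1250) → world pose (0.0583, 0.3379, -0.1167)

(0.0583, 0.3379, -0.1167)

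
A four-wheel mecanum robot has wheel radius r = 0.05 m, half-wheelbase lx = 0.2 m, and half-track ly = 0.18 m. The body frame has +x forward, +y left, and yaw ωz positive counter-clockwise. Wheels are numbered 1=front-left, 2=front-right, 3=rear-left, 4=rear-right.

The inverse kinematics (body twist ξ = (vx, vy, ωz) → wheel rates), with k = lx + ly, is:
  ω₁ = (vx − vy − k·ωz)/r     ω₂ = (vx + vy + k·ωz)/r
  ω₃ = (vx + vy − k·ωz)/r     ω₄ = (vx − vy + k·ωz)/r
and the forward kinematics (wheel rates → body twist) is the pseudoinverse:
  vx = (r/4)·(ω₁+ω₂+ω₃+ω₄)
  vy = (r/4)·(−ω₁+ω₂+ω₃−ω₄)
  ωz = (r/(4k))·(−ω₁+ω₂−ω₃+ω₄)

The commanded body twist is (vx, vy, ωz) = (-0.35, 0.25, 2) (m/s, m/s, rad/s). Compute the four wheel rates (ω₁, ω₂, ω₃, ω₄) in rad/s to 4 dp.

k = lx + ly = 0.2 + 0.18 = 0.3800;  k·ωz = 0.3800·2 = 0.7600
ω₁ (FL) = (vx − vy − k·ωz)/r = -1.3600/0.05 = -27.2000
ω₂ (FR) = (vx + vy + k·ωz)/r = 0.6600/0.05 = 13.2000
ω₃ (RL) = (vx + vy − k·ωz)/r = -0.8600/0.05 = -17.2000
ω₄ (RR) = (vx − vy + k·ωz)/r = 0.1600/0.05 = 3.2000

(-27.2000, 13.2000, -17.2000, 3.2000)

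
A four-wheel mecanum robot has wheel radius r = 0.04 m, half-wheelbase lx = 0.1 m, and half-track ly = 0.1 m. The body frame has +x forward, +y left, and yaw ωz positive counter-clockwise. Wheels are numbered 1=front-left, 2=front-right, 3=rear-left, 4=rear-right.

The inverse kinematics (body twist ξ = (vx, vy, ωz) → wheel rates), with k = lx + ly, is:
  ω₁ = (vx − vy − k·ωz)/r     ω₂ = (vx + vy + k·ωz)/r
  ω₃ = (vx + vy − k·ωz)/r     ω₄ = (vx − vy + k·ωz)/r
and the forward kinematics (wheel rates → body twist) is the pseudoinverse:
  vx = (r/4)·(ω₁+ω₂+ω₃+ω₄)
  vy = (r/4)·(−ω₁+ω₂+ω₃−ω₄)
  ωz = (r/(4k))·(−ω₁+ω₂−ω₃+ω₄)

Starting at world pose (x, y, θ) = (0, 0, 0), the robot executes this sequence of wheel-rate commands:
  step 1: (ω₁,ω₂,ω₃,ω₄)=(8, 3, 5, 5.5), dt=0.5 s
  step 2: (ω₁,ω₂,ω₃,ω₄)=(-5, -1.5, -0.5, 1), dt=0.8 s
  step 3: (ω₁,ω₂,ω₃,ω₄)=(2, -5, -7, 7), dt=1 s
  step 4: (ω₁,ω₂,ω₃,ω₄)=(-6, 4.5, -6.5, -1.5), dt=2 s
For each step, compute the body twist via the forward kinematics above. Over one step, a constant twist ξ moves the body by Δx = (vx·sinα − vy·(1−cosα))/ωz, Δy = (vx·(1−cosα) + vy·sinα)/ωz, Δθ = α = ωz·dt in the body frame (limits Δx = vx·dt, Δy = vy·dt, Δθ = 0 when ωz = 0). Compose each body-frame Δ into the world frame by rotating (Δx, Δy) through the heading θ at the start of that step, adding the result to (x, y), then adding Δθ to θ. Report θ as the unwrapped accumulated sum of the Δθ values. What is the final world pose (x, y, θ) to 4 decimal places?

(-0.0698, -0.3523, 1.9875)

step 1: ξ=(vx,vy,ωz)=(0.2150, -0.0550, -0.2250), dt=0.5 → body Δ=(0.1057, -0.0335, -0.1125) → world pose (0.1057, -0.0335, -0.1125)
step 2: ξ=(vx,vy,ωz)=(-0.0600, 0.0200, 0.2500), dt=0.8 → body Δ=(-0.0493, 0.0111, 0.2000) → world pose (0.0580, -0.0169, 0.0875)
step 3: ξ=(vx,vy,ωz)=(-0.0300, -0.2100, 0.3500), dt=1.0 → body Δ=(0.0070, -0.2109, 0.3500) → world pose (0.0834, -0.2264, 0.4375)
step 4: ξ=(vx,vy,ωz)=(-0.0950, 0.0550, 0.7750), dt=2.0 → body Δ=(-0.1920, -0.0491, 1.5500) → world pose (-0.0698, -0.3523, 1.9875)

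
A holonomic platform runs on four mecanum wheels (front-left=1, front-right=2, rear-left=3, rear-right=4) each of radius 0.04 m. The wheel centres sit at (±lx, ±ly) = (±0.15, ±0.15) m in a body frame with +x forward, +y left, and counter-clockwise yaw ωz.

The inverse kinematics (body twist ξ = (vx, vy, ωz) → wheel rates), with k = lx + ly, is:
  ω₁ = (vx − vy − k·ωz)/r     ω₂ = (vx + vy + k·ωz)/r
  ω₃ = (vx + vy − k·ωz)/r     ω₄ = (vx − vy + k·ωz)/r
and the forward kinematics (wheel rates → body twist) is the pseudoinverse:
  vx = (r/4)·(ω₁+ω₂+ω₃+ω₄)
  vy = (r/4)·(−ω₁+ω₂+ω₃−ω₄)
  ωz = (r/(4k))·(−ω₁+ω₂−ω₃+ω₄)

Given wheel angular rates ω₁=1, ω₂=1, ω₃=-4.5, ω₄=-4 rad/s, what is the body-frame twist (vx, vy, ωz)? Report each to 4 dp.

(-0.0650, -0.0050, 0.0167)

k = lx + ly = 0.15 + 0.15 = 0.3000
ω₁+ω₂+ω₃+ω₄ = -6.5000  →  vx = (0.04/4)·-6.5000 = -0.0650
−ω₁+ω₂+ω₃−ω₄ = -0.5000  →  vy = (0.04/4)·-0.5000 = -0.0050
−ω₁+ω₂−ω₃+ω₄ = 0.5000  →  ωz = (0.04/1.2000)·0.5000 = 0.0167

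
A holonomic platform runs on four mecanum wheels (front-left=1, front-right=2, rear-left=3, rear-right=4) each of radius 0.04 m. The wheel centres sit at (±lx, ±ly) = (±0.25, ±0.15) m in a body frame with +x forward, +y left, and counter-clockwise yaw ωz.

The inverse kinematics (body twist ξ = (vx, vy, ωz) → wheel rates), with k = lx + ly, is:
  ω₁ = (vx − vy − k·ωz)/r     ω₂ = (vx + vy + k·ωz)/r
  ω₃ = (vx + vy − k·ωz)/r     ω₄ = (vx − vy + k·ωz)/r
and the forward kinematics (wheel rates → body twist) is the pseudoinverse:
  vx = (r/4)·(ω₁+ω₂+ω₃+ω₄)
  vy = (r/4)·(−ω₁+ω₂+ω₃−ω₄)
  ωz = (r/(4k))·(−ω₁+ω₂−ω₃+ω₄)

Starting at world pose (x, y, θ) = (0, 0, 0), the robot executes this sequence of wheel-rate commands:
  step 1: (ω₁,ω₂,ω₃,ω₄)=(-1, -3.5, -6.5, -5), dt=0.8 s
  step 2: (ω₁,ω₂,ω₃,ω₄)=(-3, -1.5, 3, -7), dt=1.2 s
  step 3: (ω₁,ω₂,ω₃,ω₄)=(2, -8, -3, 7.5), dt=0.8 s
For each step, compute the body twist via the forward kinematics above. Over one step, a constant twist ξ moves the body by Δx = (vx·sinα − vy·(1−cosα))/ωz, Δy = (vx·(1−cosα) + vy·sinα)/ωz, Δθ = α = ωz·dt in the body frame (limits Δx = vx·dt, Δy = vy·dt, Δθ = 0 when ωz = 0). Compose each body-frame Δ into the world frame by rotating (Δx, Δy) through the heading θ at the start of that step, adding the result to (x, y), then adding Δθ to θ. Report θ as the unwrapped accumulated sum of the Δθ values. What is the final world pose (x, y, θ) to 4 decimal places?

step 1: ξ=(vx,vy,ωz)=(-0.1600, -0.0400, -0.0250), dt=0.8 → body Δ=(-0.1283, -0.0307, -0.0200) → world pose (-0.1283, -0.0307, -0.0200)
step 2: ξ=(vx,vy,ωz)=(-0.0850, 0.1150, -0.2125), dt=1.2 → body Δ=(-0.0834, 0.1494, -0.2550) → world pose (-0.2087, 0.1204, -0.2750)
step 3: ξ=(vx,vy,ωz)=(-0.0150, -0.2050, 0.0125), dt=0.8 → body Δ=(-0.0112, -0.1641, 0.0100) → world pose (-0.2640, -0.0345, -0.2650)

(-0.2640, -0.0345, -0.2650)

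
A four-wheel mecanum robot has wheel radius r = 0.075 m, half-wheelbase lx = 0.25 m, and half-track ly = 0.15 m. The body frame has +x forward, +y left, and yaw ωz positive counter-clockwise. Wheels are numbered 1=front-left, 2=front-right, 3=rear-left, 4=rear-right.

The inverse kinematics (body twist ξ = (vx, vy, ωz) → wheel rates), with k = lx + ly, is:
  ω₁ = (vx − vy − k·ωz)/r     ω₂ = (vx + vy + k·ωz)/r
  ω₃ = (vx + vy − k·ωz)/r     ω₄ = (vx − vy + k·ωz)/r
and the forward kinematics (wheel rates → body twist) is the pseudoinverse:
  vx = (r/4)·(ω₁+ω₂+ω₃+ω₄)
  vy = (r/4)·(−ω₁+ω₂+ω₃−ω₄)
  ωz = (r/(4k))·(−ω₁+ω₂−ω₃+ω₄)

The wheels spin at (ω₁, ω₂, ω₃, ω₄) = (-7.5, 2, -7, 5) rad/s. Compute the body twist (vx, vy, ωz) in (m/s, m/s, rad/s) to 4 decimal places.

k = lx + ly = 0.25 + 0.15 = 0.4000
ω₁+ω₂+ω₃+ω₄ = -7.5000  →  vx = (0.075/4)·-7.5000 = -0.1406
−ω₁+ω₂+ω₃−ω₄ = -2.5000  →  vy = (0.075/4)·-2.5000 = -0.0469
−ω₁+ω₂−ω₃+ω₄ = 21.5000  →  ωz = (0.075/1.6000)·21.5000 = 1.0078

(-0.1406, -0.0469, 1.0078)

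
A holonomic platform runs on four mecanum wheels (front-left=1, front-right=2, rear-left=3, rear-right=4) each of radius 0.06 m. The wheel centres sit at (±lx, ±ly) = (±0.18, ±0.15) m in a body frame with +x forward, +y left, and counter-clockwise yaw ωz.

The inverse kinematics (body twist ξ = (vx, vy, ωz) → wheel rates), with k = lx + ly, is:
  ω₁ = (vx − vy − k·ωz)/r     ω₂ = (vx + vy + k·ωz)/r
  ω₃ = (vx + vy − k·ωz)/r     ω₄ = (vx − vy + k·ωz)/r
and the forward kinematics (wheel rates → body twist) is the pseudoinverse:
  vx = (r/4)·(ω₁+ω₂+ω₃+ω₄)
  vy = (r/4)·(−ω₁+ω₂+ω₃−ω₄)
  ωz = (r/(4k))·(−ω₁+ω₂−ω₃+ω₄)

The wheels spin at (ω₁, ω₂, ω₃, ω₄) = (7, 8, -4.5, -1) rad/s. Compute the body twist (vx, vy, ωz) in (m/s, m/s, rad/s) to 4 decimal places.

(0.1425, -0.0375, 0.2045)

k = lx + ly = 0.18 + 0.15 = 0.3300
ω₁+ω₂+ω₃+ω₄ = 9.5000  →  vx = (0.06/4)·9.5000 = 0.1425
−ω₁+ω₂+ω₃−ω₄ = -2.5000  →  vy = (0.06/4)·-2.5000 = -0.0375
−ω₁+ω₂−ω₃+ω₄ = 4.5000  →  ωz = (0.06/1.3200)·4.5000 = 0.2045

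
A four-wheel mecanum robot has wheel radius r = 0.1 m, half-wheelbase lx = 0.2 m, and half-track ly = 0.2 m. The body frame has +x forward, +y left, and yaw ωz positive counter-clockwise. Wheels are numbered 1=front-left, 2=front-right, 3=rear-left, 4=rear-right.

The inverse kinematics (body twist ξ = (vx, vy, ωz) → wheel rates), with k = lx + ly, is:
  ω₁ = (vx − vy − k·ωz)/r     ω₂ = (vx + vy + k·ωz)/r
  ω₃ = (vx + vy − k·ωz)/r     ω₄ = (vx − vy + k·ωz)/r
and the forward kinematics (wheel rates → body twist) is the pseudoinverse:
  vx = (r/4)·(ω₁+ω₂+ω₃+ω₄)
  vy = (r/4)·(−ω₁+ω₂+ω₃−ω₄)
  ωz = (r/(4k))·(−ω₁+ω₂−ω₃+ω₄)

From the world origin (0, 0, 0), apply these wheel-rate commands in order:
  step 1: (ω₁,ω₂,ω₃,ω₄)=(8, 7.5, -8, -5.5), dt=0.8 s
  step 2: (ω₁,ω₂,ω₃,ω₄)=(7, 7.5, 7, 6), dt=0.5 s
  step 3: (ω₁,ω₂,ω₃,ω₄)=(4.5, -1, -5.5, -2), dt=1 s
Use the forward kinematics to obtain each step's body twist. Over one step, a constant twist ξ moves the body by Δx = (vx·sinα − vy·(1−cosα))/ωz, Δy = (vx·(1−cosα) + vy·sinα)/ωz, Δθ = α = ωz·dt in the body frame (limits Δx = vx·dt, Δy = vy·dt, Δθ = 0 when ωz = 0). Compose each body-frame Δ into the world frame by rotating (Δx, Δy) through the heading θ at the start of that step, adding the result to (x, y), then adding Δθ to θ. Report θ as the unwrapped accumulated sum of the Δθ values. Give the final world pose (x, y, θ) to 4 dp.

step 1: ξ=(vx,vy,ωz)=(0.0500, -0.0750, 0.1250), dt=0.8 → body Δ=(0.0429, -0.0579, 0.1000) → world pose (0.0429, -0.0579, 0.1000)
step 2: ξ=(vx,vy,ωz)=(0.6875, 0.0375, -0.0312), dt=0.5 → body Δ=(0.3439, 0.0161, -0.0156) → world pose (0.3835, -0.0076, 0.0844)
step 3: ξ=(vx,vy,ωz)=(-0.1000, -0.2250, -0.1250), dt=1.0 → body Δ=(-0.1138, -0.2182, -0.1250) → world pose (0.2885, -0.2346, -0.0406)

(0.2885, -0.2346, -0.0406)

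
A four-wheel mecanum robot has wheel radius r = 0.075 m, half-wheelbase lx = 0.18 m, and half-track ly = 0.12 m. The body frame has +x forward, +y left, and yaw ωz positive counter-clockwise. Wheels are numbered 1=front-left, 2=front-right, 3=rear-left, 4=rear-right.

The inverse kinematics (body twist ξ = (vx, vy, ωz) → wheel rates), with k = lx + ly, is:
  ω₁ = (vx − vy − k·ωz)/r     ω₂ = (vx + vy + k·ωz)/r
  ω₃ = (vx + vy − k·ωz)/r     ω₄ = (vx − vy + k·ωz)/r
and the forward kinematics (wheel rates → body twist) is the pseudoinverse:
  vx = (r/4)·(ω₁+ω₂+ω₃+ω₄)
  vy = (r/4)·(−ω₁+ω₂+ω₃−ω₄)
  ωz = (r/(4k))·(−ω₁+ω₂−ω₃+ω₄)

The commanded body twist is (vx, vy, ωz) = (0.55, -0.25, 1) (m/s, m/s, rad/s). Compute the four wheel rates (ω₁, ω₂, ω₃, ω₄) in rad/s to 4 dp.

(6.6667, 8.0000, 0.0000, 14.6667)

k = lx + ly = 0.18 + 0.12 = 0.3000;  k·ωz = 0.3000·1 = 0.3000
ω₁ (FL) = (vx − vy − k·ωz)/r = 0.5000/0.075 = 6.6667
ω₂ (FR) = (vx + vy + k·ωz)/r = 0.6000/0.075 = 8.0000
ω₃ (RL) = (vx + vy − k·ωz)/r = 0.0000/0.075 = 0.0000
ω₄ (RR) = (vx − vy + k·ωz)/r = 1.1000/0.075 = 14.6667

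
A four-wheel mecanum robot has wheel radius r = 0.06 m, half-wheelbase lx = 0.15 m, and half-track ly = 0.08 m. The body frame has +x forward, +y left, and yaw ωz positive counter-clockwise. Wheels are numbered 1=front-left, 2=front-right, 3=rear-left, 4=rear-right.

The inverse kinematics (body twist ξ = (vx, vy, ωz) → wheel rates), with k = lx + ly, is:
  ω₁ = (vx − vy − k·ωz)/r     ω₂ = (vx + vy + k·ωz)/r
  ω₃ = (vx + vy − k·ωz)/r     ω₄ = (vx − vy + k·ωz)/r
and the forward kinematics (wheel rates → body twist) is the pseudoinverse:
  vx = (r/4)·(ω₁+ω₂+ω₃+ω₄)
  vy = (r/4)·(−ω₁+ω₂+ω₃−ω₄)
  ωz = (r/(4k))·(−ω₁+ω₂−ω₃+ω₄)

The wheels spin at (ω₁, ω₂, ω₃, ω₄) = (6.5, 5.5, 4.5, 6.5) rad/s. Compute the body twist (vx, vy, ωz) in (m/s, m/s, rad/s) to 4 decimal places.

(0.3450, -0.0450, 0.0652)

k = lx + ly = 0.15 + 0.08 = 0.2300
ω₁+ω₂+ω₃+ω₄ = 23.0000  →  vx = (0.06/4)·23.0000 = 0.3450
−ω₁+ω₂+ω₃−ω₄ = -3.0000  →  vy = (0.06/4)·-3.0000 = -0.0450
−ω₁+ω₂−ω₃+ω₄ = 1.0000  →  ωz = (0.06/0.9200)·1.0000 = 0.0652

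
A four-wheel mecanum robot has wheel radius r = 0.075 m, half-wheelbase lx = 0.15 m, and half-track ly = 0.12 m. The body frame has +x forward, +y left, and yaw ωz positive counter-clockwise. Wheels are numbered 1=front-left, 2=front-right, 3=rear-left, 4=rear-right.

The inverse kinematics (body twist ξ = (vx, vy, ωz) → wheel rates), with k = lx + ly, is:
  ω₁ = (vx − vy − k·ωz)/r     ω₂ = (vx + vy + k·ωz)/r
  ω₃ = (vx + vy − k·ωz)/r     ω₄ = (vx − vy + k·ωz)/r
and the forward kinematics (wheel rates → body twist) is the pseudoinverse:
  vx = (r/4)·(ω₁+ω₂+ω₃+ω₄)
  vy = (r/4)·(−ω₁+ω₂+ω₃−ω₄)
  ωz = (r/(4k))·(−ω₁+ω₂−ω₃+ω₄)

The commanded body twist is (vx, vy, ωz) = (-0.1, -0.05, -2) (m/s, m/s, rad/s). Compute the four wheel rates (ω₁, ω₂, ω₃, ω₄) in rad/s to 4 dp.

k = lx + ly = 0.15 + 0.12 = 0.2700;  k·ωz = 0.2700·-2 = -0.5400
ω₁ (FL) = (vx − vy − k·ωz)/r = 0.4900/0.075 = 6.5333
ω₂ (FR) = (vx + vy + k·ωz)/r = -0.6900/0.075 = -9.2000
ω₃ (RL) = (vx + vy − k·ωz)/r = 0.3900/0.075 = 5.2000
ω₄ (RR) = (vx − vy + k·ωz)/r = -0.5900/0.075 = -7.8667

(6.5333, -9.2000, 5.2000, -7.8667)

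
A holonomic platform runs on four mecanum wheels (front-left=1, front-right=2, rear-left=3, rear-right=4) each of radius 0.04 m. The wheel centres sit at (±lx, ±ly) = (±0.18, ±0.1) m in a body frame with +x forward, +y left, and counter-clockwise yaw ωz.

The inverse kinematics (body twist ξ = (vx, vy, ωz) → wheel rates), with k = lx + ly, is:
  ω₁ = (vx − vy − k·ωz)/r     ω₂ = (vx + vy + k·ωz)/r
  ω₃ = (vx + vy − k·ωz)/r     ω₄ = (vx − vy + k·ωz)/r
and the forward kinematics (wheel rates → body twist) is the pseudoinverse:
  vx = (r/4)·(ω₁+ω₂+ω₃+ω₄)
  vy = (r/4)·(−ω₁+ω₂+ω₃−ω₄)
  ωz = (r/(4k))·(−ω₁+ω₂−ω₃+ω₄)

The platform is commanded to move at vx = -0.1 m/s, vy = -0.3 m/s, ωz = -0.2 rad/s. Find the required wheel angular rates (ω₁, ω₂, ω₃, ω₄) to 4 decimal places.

k = lx + ly = 0.18 + 0.1 = 0.2800;  k·ωz = 0.2800·-0.2 = -0.0560
ω₁ (FL) = (vx − vy − k·ωz)/r = 0.2560/0.04 = 6.4000
ω₂ (FR) = (vx + vy + k·ωz)/r = -0.4560/0.04 = -11.4000
ω₃ (RL) = (vx + vy − k·ωz)/r = -0.3440/0.04 = -8.6000
ω₄ (RR) = (vx − vy + k·ωz)/r = 0.1440/0.04 = 3.6000

(6.4000, -11.4000, -8.6000, 3.6000)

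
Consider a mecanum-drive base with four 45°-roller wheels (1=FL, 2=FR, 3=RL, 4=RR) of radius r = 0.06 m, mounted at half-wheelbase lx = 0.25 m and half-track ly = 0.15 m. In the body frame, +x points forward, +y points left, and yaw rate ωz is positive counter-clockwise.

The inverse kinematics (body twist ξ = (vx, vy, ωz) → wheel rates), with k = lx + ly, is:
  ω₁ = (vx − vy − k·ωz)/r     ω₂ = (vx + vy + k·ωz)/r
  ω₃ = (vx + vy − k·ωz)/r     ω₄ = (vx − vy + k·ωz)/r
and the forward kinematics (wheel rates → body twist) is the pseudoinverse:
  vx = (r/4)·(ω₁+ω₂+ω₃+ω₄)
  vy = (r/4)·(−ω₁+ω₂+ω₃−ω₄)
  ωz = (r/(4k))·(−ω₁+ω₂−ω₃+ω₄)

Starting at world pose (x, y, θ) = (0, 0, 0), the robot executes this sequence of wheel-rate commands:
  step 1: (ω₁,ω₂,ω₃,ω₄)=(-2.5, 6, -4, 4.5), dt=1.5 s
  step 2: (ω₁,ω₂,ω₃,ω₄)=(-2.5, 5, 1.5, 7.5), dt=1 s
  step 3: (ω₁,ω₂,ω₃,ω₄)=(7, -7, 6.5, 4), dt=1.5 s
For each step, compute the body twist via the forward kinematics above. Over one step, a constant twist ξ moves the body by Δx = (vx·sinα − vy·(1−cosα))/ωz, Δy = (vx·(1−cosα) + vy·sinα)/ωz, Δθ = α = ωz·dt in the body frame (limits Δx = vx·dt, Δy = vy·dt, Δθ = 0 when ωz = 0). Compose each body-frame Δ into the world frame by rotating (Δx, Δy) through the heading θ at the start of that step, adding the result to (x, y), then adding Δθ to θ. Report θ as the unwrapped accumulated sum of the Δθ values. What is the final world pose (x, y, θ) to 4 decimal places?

step 1: ξ=(vx,vy,ωz)=(0.0600, 0.0000, 0.6375), dt=1.5 → body Δ=(0.0769, 0.0399, 0.9562) → world pose (0.0769, 0.0399, 0.9562)
step 2: ξ=(vx,vy,ωz)=(0.1725, 0.0225, 0.5062), dt=1.0 → body Δ=(0.1597, 0.0643, 0.5062) → world pose (0.1164, 0.2074, 1.4625)
step 3: ξ=(vx,vy,ωz)=(0.1575, -0.1725, -0.6188), dt=1.5 → body Δ=(0.0921, -0.3252, -0.9281) → world pose (0.4496, 0.2637, 0.5344)

(0.4496, 0.2637, 0.5344)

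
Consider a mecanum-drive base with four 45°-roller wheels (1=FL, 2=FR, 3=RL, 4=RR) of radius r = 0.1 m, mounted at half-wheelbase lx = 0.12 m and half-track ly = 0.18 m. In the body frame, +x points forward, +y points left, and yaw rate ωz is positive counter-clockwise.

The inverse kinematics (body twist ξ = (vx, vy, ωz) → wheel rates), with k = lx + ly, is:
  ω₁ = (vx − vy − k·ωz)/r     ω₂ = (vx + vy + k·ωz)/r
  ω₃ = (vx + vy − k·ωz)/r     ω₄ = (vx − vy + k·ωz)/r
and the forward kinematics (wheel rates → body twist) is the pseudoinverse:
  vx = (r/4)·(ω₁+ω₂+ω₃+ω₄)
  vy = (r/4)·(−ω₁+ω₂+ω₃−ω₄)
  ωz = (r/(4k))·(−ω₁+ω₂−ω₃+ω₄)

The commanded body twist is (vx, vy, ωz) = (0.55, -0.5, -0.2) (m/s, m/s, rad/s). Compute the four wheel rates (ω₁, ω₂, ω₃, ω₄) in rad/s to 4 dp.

(11.1000, -0.1000, 1.1000, 9.9000)

k = lx + ly = 0.12 + 0.18 = 0.3000;  k·ωz = 0.3000·-0.2 = -0.0600
ω₁ (FL) = (vx − vy − k·ωz)/r = 1.1100/0.1 = 11.1000
ω₂ (FR) = (vx + vy + k·ωz)/r = -0.0100/0.1 = -0.1000
ω₃ (RL) = (vx + vy − k·ωz)/r = 0.1100/0.1 = 1.1000
ω₄ (RR) = (vx − vy + k·ωz)/r = 0.9900/0.1 = 9.9000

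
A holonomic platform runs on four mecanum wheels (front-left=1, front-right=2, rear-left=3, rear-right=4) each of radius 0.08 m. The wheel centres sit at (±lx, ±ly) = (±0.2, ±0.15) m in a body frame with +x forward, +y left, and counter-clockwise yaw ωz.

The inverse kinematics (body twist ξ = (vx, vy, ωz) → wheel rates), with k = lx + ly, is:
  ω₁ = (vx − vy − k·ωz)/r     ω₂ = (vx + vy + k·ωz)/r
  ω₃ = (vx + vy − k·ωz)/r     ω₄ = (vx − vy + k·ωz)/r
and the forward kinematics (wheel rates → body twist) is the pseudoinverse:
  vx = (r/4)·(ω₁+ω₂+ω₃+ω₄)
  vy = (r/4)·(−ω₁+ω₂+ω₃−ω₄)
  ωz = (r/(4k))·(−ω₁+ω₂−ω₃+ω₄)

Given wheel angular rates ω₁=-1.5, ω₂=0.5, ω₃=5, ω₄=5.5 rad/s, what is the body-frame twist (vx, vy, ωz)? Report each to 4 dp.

k = lx + ly = 0.2 + 0.15 = 0.3500
ω₁+ω₂+ω₃+ω₄ = 9.5000  →  vx = (0.08/4)·9.5000 = 0.1900
−ω₁+ω₂+ω₃−ω₄ = 1.5000  →  vy = (0.08/4)·1.5000 = 0.0300
−ω₁+ω₂−ω₃+ω₄ = 2.5000  →  ωz = (0.08/1.4000)·2.5000 = 0.1429

(0.1900, 0.0300, 0.1429)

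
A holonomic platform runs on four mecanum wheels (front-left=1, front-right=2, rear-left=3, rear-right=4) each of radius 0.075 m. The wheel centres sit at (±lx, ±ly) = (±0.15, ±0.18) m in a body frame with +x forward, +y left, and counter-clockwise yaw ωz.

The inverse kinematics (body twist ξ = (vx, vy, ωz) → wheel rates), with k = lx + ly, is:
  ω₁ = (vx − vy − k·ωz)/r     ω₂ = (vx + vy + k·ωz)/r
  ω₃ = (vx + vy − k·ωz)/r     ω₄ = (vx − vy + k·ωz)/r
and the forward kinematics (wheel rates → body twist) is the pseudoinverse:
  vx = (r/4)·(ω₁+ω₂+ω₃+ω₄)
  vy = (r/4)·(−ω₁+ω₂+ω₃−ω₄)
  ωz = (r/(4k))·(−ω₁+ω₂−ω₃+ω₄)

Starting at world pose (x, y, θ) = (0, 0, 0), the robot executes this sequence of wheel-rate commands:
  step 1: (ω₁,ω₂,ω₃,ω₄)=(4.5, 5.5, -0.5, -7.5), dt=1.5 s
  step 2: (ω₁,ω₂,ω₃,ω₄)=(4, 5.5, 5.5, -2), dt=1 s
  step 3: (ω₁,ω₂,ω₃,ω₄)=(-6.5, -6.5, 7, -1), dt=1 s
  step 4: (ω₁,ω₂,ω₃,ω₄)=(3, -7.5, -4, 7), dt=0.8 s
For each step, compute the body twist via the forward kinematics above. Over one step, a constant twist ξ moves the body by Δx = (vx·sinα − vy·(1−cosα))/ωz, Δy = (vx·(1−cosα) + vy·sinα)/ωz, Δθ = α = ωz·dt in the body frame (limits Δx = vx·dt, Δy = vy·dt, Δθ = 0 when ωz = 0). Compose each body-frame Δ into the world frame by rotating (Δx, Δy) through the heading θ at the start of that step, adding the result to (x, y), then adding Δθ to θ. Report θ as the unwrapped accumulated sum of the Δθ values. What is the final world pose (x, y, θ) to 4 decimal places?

step 1: ξ=(vx,vy,ωz)=(0.0375, 0.1500, -0.3409), dt=1.5 → body Δ=(0.1101, 0.2013, -0.5114) → world pose (0.1101, 0.2013, -0.5114)
step 2: ξ=(vx,vy,ωz)=(0.2437, 0.1687, -0.3409), dt=1.0 → body Δ=(0.2675, 0.1244, -0.3409) → world pose (0.4043, 0.1788, -0.8523)
step 3: ξ=(vx,vy,ωz)=(-0.1312, 0.1500, -0.4545), dt=1.0 → body Δ=(-0.0933, 0.1742, -0.4545) → world pose (0.4740, 0.3637, -1.3068)
step 4: ξ=(vx,vy,ωz)=(-0.0281, -0.4031, 0.0284), dt=0.8 → body Δ=(-0.0188, -0.3227, 0.0227) → world pose (0.1576, 0.2976, -1.2841)

(0.1576, 0.2976, -1.2841)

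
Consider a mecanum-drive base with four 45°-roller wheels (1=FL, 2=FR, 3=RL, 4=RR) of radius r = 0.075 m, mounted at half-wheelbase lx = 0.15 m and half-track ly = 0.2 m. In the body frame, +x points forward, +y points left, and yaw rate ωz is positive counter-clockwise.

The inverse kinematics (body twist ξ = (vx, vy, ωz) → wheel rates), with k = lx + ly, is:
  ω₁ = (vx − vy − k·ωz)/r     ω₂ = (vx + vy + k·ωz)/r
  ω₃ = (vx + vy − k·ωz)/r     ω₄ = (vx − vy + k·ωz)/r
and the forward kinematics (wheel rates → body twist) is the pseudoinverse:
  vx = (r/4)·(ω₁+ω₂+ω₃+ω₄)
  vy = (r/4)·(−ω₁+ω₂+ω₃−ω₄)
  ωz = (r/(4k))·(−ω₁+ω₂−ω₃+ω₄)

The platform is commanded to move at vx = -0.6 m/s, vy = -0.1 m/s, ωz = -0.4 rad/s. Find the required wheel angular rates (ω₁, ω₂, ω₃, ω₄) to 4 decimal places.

(-4.8000, -11.2000, -7.4667, -8.5333)

k = lx + ly = 0.15 + 0.2 = 0.3500;  k·ωz = 0.3500·-0.4 = -0.1400
ω₁ (FL) = (vx − vy − k·ωz)/r = -0.3600/0.075 = -4.8000
ω₂ (FR) = (vx + vy + k·ωz)/r = -0.8400/0.075 = -11.2000
ω₃ (RL) = (vx + vy − k·ωz)/r = -0.5600/0.075 = -7.4667
ω₄ (RR) = (vx − vy + k·ωz)/r = -0.6400/0.075 = -8.5333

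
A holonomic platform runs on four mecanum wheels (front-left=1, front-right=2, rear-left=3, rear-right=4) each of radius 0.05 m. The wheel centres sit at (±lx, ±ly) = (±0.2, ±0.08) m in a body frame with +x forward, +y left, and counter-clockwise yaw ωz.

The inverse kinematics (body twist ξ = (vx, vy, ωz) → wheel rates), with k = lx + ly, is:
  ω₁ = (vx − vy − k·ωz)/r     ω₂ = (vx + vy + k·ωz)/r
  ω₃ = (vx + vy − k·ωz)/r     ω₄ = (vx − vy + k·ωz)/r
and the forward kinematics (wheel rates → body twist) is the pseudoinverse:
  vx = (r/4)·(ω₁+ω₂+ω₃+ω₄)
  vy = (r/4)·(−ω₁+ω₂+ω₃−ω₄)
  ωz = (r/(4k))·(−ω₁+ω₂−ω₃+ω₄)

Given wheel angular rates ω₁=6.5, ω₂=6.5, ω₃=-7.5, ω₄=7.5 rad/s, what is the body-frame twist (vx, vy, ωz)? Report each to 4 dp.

(0.1625, -0.1875, 0.6696)

k = lx + ly = 0.2 + 0.08 = 0.2800
ω₁+ω₂+ω₃+ω₄ = 13.0000  →  vx = (0.05/4)·13.0000 = 0.1625
−ω₁+ω₂+ω₃−ω₄ = -15.0000  →  vy = (0.05/4)·-15.0000 = -0.1875
−ω₁+ω₂−ω₃+ω₄ = 15.0000  →  ωz = (0.05/1.1200)·15.0000 = 0.6696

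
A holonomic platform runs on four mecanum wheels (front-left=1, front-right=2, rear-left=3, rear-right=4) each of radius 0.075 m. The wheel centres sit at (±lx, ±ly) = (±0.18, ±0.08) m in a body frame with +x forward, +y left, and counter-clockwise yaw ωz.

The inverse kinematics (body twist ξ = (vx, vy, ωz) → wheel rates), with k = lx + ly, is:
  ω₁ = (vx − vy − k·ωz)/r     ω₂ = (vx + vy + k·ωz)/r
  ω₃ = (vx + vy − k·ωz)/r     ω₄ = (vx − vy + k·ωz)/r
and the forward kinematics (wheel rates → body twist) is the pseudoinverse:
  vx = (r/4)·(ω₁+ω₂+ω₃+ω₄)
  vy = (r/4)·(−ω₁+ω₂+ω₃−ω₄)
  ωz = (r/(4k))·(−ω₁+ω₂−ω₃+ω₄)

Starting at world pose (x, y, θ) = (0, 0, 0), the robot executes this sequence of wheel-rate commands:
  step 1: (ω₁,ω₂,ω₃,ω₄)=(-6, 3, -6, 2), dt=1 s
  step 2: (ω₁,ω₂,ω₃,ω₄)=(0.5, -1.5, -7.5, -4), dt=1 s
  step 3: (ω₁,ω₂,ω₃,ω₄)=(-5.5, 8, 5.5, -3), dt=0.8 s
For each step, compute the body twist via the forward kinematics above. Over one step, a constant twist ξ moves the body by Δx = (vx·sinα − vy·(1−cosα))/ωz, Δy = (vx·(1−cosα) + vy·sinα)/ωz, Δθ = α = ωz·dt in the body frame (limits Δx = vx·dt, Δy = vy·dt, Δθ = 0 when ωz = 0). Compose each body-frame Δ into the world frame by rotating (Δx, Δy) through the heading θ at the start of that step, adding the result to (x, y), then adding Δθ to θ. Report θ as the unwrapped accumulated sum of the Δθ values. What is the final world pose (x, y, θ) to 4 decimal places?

(-0.3998, -0.2057, 1.6226)

step 1: ξ=(vx,vy,ωz)=(-0.1312, 0.0187, 1.2260), dt=1.0 → body Δ=(-0.1109, -0.0565, 1.2260) → world pose (-0.1109, -0.0565, 1.2260)
step 2: ξ=(vx,vy,ωz)=(-0.2344, -0.1031, 0.1082), dt=1.0 → body Δ=(-0.2283, -0.1156, 0.1082) → world pose (-0.0793, -0.3105, 1.3341)
step 3: ξ=(vx,vy,ωz)=(0.0938, 0.4125, 0.3606), dt=0.8 → body Δ=(0.0267, 0.3362, 0.2885) → world pose (-0.3998, -0.2057, 1.6226)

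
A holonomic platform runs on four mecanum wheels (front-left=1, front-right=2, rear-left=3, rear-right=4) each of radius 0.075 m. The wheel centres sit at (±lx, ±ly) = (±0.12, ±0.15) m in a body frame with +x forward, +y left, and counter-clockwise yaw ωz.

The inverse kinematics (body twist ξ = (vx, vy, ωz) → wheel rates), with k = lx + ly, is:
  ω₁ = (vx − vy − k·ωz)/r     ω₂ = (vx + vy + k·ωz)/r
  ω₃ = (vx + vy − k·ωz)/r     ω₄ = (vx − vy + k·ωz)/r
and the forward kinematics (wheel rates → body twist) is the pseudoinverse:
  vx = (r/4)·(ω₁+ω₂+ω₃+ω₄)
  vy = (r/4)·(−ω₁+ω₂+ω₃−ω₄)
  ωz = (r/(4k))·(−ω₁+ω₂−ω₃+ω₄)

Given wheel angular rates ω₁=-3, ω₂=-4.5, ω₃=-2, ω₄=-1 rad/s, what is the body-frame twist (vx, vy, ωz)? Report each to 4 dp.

(-0.1969, -0.0469, -0.0347)

k = lx + ly = 0.12 + 0.15 = 0.2700
ω₁+ω₂+ω₃+ω₄ = -10.5000  →  vx = (0.075/4)·-10.5000 = -0.1969
−ω₁+ω₂+ω₃−ω₄ = -2.5000  →  vy = (0.075/4)·-2.5000 = -0.0469
−ω₁+ω₂−ω₃+ω₄ = -0.5000  →  ωz = (0.075/1.0800)·-0.5000 = -0.0347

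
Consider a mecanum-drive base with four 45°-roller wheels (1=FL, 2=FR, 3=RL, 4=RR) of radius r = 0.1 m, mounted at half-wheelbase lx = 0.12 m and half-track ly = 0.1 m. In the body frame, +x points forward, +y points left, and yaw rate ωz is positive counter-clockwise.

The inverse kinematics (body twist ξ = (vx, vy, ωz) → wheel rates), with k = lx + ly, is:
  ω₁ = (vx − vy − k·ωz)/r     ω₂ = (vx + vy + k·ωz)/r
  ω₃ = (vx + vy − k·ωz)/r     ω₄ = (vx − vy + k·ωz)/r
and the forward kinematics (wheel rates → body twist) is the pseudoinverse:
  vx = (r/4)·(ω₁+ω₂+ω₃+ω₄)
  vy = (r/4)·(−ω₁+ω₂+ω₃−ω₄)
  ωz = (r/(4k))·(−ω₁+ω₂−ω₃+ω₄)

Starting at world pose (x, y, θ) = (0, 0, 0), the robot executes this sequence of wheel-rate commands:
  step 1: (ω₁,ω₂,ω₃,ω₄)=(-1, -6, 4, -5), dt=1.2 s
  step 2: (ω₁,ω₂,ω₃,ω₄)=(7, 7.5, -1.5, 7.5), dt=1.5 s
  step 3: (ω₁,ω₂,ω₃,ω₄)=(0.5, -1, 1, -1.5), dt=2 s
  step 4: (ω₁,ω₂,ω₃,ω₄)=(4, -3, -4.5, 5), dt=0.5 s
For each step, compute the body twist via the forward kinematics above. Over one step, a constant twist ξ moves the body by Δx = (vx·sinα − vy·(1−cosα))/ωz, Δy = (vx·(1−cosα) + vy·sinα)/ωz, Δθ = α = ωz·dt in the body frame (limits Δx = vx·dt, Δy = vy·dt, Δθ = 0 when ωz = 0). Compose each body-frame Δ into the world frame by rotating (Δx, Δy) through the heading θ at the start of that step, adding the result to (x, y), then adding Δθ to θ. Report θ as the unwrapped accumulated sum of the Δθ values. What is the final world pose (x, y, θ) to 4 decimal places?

(-0.1576, -0.5522, -1.0568)

step 1: ξ=(vx,vy,ωz)=(-0.2000, 0.1000, -1.5909), dt=1.2 → body Δ=(-0.0349, 0.2267, -1.9091) → world pose (-0.0349, 0.2267, -1.9091)
step 2: ξ=(vx,vy,ωz)=(0.5125, -0.2125, 1.0795), dt=1.5 → body Δ=(0.6806, 0.3012, 1.6193) → world pose (0.0233, -0.5152, -0.2898)
step 3: ξ=(vx,vy,ωz)=(-0.0250, 0.0250, -0.4545), dt=2.0 → body Δ=(-0.0222, 0.0646, -0.9091) → world pose (0.0205, -0.4470, -1.1989)
step 4: ξ=(vx,vy,ωz)=(0.0375, -0.4125, 0.2841), dt=0.5 → body Δ=(0.0333, -0.2042, 0.1420) → world pose (-0.1576, -0.5522, -1.0568)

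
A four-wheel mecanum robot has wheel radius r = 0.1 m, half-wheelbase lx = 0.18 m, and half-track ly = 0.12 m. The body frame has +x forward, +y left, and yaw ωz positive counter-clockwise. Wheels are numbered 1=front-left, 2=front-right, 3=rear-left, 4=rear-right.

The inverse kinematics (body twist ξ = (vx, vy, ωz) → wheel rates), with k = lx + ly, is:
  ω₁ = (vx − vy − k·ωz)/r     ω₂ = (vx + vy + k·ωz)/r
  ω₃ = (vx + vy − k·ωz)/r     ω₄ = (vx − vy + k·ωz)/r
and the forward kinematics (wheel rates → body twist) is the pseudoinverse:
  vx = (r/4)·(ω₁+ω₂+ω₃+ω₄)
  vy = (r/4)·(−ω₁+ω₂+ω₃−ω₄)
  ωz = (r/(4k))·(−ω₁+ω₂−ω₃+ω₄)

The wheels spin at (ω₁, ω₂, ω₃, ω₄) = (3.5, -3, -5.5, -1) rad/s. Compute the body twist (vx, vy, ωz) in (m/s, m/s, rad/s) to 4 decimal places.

k = lx + ly = 0.18 + 0.12 = 0.3000
ω₁+ω₂+ω₃+ω₄ = -6.0000  →  vx = (0.1/4)·-6.0000 = -0.1500
−ω₁+ω₂+ω₃−ω₄ = -11.0000  →  vy = (0.1/4)·-11.0000 = -0.2750
−ω₁+ω₂−ω₃+ω₄ = -2.0000  →  ωz = (0.1/1.2000)·-2.0000 = -0.1667

(-0.1500, -0.2750, -0.1667)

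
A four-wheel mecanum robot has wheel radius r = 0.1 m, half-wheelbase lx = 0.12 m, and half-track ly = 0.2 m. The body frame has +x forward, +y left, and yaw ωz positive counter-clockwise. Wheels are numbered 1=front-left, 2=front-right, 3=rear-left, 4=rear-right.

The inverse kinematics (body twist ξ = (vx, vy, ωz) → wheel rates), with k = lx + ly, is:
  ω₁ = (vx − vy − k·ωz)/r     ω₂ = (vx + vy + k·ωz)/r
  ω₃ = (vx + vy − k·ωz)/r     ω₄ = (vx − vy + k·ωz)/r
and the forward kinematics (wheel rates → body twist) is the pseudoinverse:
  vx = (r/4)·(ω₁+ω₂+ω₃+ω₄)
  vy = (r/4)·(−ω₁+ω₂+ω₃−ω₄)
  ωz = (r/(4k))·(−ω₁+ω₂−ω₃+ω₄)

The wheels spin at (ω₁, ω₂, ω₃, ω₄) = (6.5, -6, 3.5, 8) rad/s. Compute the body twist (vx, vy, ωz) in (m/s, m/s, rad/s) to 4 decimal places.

k = lx + ly = 0.12 + 0.2 = 0.3200
ω₁+ω₂+ω₃+ω₄ = 12.0000  →  vx = (0.1/4)·12.0000 = 0.3000
−ω₁+ω₂+ω₃−ω₄ = -17.0000  →  vy = (0.1/4)·-17.0000 = -0.4250
−ω₁+ω₂−ω₃+ω₄ = -8.0000  →  ωz = (0.1/1.2800)·-8.0000 = -0.6250

(0.3000, -0.4250, -0.6250)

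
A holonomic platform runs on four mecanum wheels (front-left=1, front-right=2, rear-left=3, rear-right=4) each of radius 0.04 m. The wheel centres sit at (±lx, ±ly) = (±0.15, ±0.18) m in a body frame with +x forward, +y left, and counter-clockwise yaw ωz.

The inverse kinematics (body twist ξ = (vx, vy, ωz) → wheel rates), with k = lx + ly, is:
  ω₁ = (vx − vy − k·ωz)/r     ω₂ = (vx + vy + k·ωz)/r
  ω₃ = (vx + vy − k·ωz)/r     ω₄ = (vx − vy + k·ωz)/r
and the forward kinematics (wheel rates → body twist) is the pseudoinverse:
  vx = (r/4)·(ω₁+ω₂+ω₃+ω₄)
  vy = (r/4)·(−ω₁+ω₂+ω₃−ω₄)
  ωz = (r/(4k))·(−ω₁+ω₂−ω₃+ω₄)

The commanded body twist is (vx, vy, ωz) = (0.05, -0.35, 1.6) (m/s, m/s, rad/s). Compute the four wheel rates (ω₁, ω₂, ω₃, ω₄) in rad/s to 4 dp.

(-3.2000, 5.7000, -20.7000, 23.2000)

k = lx + ly = 0.15 + 0.18 = 0.3300;  k·ωz = 0.3300·1.6 = 0.5280
ω₁ (FL) = (vx − vy − k·ωz)/r = -0.1280/0.04 = -3.2000
ω₂ (FR) = (vx + vy + k·ωz)/r = 0.2280/0.04 = 5.7000
ω₃ (RL) = (vx + vy − k·ωz)/r = -0.8280/0.04 = -20.7000
ω₄ (RR) = (vx − vy + k·ωz)/r = 0.9280/0.04 = 23.2000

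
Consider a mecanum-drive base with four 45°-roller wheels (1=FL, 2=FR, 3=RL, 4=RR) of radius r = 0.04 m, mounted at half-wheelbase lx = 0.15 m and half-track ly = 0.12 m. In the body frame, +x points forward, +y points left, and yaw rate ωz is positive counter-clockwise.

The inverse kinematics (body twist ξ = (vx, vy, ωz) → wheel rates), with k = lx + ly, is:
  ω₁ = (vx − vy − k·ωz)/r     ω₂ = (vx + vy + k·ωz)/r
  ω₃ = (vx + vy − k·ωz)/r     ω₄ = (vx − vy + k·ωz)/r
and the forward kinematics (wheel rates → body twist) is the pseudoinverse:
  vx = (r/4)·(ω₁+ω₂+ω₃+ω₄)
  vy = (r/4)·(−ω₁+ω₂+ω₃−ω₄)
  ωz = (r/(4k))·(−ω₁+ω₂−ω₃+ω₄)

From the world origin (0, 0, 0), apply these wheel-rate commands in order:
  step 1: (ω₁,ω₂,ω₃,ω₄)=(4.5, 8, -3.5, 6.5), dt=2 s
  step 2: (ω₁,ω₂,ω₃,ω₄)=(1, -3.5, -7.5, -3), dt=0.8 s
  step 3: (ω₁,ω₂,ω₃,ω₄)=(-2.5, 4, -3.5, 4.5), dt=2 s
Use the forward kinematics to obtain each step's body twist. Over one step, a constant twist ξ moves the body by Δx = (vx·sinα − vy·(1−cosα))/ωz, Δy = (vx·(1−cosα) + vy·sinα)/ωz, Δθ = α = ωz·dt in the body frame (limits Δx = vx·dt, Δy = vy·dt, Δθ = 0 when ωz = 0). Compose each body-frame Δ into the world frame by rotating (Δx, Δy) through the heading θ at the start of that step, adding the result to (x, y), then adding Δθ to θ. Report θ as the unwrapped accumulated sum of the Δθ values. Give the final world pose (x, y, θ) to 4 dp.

step 1: ξ=(vx,vy,ωz)=(0.1550, -0.0650, 0.5000), dt=2.0 → body Δ=(0.3206, 0.0331, 1.0000) → world pose (0.3206, 0.0331, 1.0000)
step 2: ξ=(vx,vy,ωz)=(-0.1300, -0.0900, 0.0000), dt=0.8 → body Δ=(-0.1040, -0.0720, 0.0000) → world pose (0.3250, -0.0933, 1.0000)
step 3: ξ=(vx,vy,ωz)=(0.0250, -0.0150, 0.5370), dt=2.0 → body Δ=(0.0555, -0.0002, 1.0741) → world pose (0.3552, -0.0467, 2.0741)

(0.3552, -0.0467, 2.0741)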